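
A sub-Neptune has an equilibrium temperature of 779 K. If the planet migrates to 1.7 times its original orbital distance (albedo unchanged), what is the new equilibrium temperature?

T_eq ≈ 597 K

T_eq ∝ L^(1/4) · d^(−1/2).
T′ = 779 / 1.7^(1/2) = 597 K.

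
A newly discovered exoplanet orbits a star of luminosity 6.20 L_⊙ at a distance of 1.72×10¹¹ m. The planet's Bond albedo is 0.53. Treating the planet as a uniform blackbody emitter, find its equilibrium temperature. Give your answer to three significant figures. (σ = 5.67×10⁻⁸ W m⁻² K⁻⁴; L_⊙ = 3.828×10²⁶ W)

T_eq ≈ 339 K

L = 6.20 × 3.828×10²⁶ = 2.37×10²⁷ W.
Flux: S = L/(4πd²) = 2.37×10²⁷/(4π×(1.72×10¹¹)²) = 6380 W m⁻².
Energy balance: absorbed = emitted ⇒ πR²·S(1−A) = 4πR²·σT_eq⁴, so T_eq⁴ = S(1−A)/(4σ).
T_eq = [6380 × 0.47 / (4 × 5.67×10⁻⁸)]^(1/4) = (1.32×10¹⁰)^(1/4) = 339 K.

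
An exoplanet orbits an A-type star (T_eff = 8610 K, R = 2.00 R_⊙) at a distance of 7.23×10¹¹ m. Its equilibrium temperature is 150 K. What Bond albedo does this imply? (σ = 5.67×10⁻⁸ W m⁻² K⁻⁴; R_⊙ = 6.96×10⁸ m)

R_⋆ = 2.00 × 6.96×10⁸ = 1.39×10⁹ m.
L = 4πR_⋆²σT_⋆⁴ = 4π(1.39×10⁹)² × 5.67×10⁻⁸ × (8610)⁴ = 7.59×10²⁷ W.
S = L/(4πd²) = 1160 W m⁻².
From T_eq⁴ = S(1−A)/(4σ): 1−A = 4σT_eq⁴/S.
1−A = 4 × 5.67×10⁻⁸ × (150)⁴ / 1160 = 0.099.

A ≈ 0.90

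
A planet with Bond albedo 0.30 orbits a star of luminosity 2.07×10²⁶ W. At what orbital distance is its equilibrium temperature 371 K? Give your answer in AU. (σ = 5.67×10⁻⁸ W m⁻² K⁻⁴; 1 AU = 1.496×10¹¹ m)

d ≈ 0.346 AU

From T_eq⁴ = L(1−A)/(16πσd²): d = √[L(1−A)/(16πσT_eq⁴)].
d = √[2.07×10²⁶ × 0.70 / (16π × 5.67×10⁻⁸ × (371)⁴)] = 5.18×10¹⁰ m = 0.346 AU.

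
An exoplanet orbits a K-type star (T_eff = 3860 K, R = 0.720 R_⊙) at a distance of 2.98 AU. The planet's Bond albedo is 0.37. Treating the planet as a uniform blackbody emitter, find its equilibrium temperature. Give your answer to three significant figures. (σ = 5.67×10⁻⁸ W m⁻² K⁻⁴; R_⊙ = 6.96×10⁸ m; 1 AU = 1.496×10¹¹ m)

T_eq ≈ 81.5 K

R_⋆ = 0.720 × 6.96×10⁸ = 5.01×10⁸ m.
d = 2.98 AU = 4.46×10¹¹ m.
L = 4πR_⋆²σT_⋆⁴ = 4π(5.01×10⁸)² × 5.67×10⁻⁸ × (3860)⁴ = 3.97×10²⁵ W.
S = L/(4πd²) = 15.9 W m⁻².
Energy balance: absorbed = emitted ⇒ πR²·S(1−A) = 4πR²·σT_eq⁴, so T_eq⁴ = S(1−A)/(4σ).
T_eq = [15.9 × 0.63 / (4 × 5.67×10⁻⁸)]^(1/4) = (4.42×10⁷)^(1/4) = 81.5 K.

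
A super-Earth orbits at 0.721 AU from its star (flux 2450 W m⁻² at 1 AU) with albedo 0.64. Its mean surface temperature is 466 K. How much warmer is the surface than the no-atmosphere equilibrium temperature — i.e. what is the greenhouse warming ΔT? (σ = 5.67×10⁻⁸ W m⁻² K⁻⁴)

S = 2450/0.721² = 4713 W m⁻².
T_eq = [S(1−A)/(4σ)]^(1/4) = [4713×0.36/(4×5.67×10⁻⁸)]^(1/4) = 294.1 K.
ΔT = T_surf − T_eq = 466 − 294.1.

ΔT ≈ 171.9 K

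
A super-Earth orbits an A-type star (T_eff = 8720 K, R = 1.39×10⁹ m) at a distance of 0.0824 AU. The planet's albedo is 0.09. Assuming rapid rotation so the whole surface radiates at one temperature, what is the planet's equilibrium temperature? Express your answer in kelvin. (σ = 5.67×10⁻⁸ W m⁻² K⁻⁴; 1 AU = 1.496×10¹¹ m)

T_eq ≈ 2020 K

d = 0.0824 AU = 1.23×10¹⁰ m.
L = 4πR_⋆²σT_⋆⁴ = 4π(1.39×10⁹)² × 5.67×10⁻⁸ × (8720)⁴ = 7.96×10²⁷ W.
S = L/(4πd²) = 4.17×10⁶ W m⁻².
Energy balance: absorbed = emitted ⇒ πR²·S(1−A) = 4πR²·σT_eq⁴, so T_eq⁴ = S(1−A)/(4σ).
T_eq = [4.17×10⁶ × 0.91 / (4 × 5.67×10⁻⁸)]^(1/4) = (1.67×10¹³)^(1/4) = 2020 K.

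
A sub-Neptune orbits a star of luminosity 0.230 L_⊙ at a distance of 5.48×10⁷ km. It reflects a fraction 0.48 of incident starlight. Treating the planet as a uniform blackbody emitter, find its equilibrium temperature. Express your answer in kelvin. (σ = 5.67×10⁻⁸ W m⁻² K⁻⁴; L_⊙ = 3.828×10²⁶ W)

T_eq ≈ 270 K

d = 5.48×10⁷ km = 5.48×10¹⁰ m.
L = 0.230 × 3.828×10²⁶ = 8.80×10²⁵ W.
Flux: S = L/(4πd²) = 8.80×10²⁵/(4π×(5.48×10¹⁰)²) = 2330 W m⁻².
Energy balance: absorbed = emitted ⇒ πR²·S(1−A) = 4πR²·σT_eq⁴, so T_eq⁴ = S(1−A)/(4σ).
T_eq = [2330 × 0.52 / (4 × 5.67×10⁻⁸)]^(1/4) = (5.35×10⁹)^(1/4) = 270 K.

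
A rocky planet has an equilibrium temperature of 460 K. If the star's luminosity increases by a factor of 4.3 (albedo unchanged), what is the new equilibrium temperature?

T_eq ≈ 662 K

T_eq ∝ L^(1/4) · d^(−1/2).
T′ = 460 × 4.3^(1/4) = 662 K.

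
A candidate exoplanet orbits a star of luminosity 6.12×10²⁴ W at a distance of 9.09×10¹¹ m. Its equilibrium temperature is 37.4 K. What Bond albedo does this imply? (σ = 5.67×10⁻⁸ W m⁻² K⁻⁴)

Flux: S = L/(4πd²) = 6.12×10²⁴/(4π×(9.09×10¹¹)²) = 0.589 W m⁻².
From T_eq⁴ = S(1−A)/(4σ): 1−A = 4σT_eq⁴/S.
1−A = 4 × 5.67×10⁻⁸ × (37.4)⁴ / 0.589 = 0.753.

A ≈ 0.25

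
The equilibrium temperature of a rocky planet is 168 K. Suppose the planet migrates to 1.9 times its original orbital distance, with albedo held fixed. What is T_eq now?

T_eq ≈ 122 K

T_eq ∝ L^(1/4) · d^(−1/2).
T′ = 168 / 1.9^(1/2) = 122 K.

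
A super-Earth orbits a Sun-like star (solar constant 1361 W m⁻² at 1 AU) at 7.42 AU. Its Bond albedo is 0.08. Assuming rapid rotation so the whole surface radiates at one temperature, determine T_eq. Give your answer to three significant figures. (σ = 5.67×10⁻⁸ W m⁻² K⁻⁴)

Flux at 7.42 AU: S = 1361/7.42² = 24.7 W m⁻².
Energy balance: absorbed = emitted ⇒ πR²·S(1−A) = 4πR²·σT_eq⁴, so T_eq⁴ = S(1−A)/(4σ).
T_eq = [24.7 × 0.92 / (4 × 5.67×10⁻⁸)]^(1/4) = (1.00×10⁸)^(1/4) = 100 K.

T_eq ≈ 100 K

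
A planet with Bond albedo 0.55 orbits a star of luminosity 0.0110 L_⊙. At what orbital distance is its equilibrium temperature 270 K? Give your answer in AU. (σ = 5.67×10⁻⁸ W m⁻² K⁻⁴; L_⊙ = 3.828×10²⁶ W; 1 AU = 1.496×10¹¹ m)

d ≈ 0.0748 AU

L = 0.0110 × 3.828×10²⁶ = 4.21×10²⁴ W.
From T_eq⁴ = L(1−A)/(16πσd²): d = √[L(1−A)/(16πσT_eq⁴)].
d = √[4.21×10²⁴ × 0.45 / (16π × 5.67×10⁻⁸ × (270)⁴)] = 1.12×10¹⁰ m = 0.0748 AU.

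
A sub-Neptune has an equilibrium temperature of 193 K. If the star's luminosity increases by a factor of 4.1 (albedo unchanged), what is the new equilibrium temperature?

T_eq ≈ 275 K

T_eq ∝ L^(1/4) · d^(−1/2).
T′ = 193 × 4.1^(1/4) = 275 K.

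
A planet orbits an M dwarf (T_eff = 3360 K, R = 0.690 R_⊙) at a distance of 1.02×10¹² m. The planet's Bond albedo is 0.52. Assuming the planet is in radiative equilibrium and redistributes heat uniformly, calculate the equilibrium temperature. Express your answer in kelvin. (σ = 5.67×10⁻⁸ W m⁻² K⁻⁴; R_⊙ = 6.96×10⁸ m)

T_eq ≈ 42.9 K

R_⋆ = 0.690 × 6.96×10⁸ = 4.80×10⁸ m.
L = 4πR_⋆²σT_⋆⁴ = 4π(4.80×10⁸)² × 5.67×10⁻⁸ × (3360)⁴ = 2.09×10²⁵ W.
S = L/(4πd²) = 1.60 W m⁻².
Energy balance: absorbed = emitted ⇒ πR²·S(1−A) = 4πR²·σT_eq⁴, so T_eq⁴ = S(1−A)/(4σ).
T_eq = [1.60 × 0.48 / (4 × 5.67×10⁻⁸)]^(1/4) = (3.39×10⁶)^(1/4) = 42.9 K.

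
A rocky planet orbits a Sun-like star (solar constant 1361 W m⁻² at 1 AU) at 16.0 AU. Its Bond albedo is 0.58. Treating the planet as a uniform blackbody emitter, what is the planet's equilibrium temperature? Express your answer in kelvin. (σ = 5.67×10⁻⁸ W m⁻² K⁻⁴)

T_eq ≈ 56.0 K

Flux at 16.0 AU: S = 1361/16.0² = 5.32 W m⁻².
Energy balance: absorbed = emitted ⇒ πR²·S(1−A) = 4πR²·σT_eq⁴, so T_eq⁴ = S(1−A)/(4σ).
T_eq = [5.32 × 0.42 / (4 × 5.67×10⁻⁸)]^(1/4) = (9.85×10⁶)^(1/4) = 56.0 K.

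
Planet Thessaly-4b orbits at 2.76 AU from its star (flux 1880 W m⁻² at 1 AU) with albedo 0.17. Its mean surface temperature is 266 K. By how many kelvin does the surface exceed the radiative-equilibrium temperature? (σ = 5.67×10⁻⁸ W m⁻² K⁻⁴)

S = 1880/2.76² = 246.8 W m⁻².
T_eq = [S(1−A)/(4σ)]^(1/4) = [246.8×0.83/(4×5.67×10⁻⁸)]^(1/4) = 173.4 K.
ΔT = T_surf − T_eq = 266 − 173.4.

ΔT ≈ 92.6 K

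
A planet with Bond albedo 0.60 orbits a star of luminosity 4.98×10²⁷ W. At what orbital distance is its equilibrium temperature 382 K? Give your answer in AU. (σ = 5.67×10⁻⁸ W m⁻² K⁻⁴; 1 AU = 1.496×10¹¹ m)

d ≈ 1.21 AU

From T_eq⁴ = L(1−A)/(16πσd²): d = √[L(1−A)/(16πσT_eq⁴)].
d = √[4.98×10²⁷ × 0.40 / (16π × 5.67×10⁻⁸ × (382)⁴)] = 1.81×10¹¹ m = 1.21 AU.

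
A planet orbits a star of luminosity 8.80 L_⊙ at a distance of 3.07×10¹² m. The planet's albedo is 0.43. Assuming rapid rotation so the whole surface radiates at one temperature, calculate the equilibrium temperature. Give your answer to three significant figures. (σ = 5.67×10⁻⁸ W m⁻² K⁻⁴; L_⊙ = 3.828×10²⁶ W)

L = 8.80 × 3.828×10²⁶ = 3.37×10²⁷ W.
Flux: S = L/(4πd²) = 3.37×10²⁷/(4π×(3.07×10¹²)²) = 28.4 W m⁻².
Energy balance: absorbed = emitted ⇒ πR²·S(1−A) = 4πR²·σT_eq⁴, so T_eq⁴ = S(1−A)/(4σ).
T_eq = [28.4 × 0.57 / (4 × 5.67×10⁻⁸)]^(1/4) = (7.15×10⁷)^(1/4) = 91.9 K.

T_eq ≈ 91.9 K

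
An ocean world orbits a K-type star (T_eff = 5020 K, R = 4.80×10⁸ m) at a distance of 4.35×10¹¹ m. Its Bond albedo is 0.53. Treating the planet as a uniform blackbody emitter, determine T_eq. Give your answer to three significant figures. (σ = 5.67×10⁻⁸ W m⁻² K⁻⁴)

T_eq ≈ 97.6 K

L = 4πR_⋆²σT_⋆⁴ = 4π(4.80×10⁸)² × 5.67×10⁻⁸ × (5020)⁴ = 1.04×10²⁶ W.
S = L/(4πd²) = 43.8 W m⁻².
Energy balance: absorbed = emitted ⇒ πR²·S(1−A) = 4πR²·σT_eq⁴, so T_eq⁴ = S(1−A)/(4σ).
T_eq = [43.8 × 0.47 / (4 × 5.67×10⁻⁸)]^(1/4) = (9.09×10⁷)^(1/4) = 97.6 K.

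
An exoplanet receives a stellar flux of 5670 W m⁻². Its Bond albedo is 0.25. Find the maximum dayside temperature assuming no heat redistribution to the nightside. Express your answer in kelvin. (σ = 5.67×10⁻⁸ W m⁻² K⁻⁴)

With no redistribution each surface element balances locally: S(1−A) = σT⁴.
T = [5670 × 0.75 / 5.67×10⁻⁸]^(1/4) = (7.50×10¹⁰)^(1/4) = 523 K.

T_ss ≈ 523 K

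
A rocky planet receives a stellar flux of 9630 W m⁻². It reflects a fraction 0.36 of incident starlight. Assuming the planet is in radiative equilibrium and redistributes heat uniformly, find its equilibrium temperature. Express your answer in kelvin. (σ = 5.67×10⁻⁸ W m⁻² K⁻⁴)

T_eq ≈ 406 K

Energy balance: absorbed = emitted ⇒ πR²·S(1−A) = 4πR²·σT_eq⁴, so T_eq⁴ = S(1−A)/(4σ).
T_eq = [9630 × 0.64 / (4 × 5.67×10⁻⁸)]^(1/4) = (2.72×10¹⁰)^(1/4) = 406 K.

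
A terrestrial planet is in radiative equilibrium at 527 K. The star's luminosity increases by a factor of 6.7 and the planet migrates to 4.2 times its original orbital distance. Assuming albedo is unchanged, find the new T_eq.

T_eq ≈ 414 K

T_eq ∝ L^(1/4) · d^(−1/2).
T′ = 527 × 6.7^(1/4) / 4.2^(1/2) = 414 K.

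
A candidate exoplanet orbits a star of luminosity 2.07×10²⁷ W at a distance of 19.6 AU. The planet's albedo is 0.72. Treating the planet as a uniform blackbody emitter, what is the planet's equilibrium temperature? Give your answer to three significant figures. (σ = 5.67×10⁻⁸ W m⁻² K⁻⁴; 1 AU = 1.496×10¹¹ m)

d = 19.6 AU = 2.93×10¹² m.
Flux: S = L/(4πd²) = 2.07×10²⁷/(4π×(2.93×10¹²)²) = 19.2 W m⁻².
Energy balance: absorbed = emitted ⇒ πR²·S(1−A) = 4πR²·σT_eq⁴, so T_eq⁴ = S(1−A)/(4σ).
T_eq = [19.2 × 0.28 / (4 × 5.67×10⁻⁸)]^(1/4) = (2.37×10⁷)^(1/4) = 69.7 K.

T_eq ≈ 69.7 K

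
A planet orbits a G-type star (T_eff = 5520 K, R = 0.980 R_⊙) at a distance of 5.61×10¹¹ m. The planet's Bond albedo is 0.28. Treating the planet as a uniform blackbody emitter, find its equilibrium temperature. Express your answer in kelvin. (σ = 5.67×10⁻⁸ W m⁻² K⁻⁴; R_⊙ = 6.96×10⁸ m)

T_eq ≈ 125 K

R_⋆ = 0.980 × 6.96×10⁸ = 6.82×10⁸ m.
L = 4πR_⋆²σT_⋆⁴ = 4π(6.82×10⁸)² × 5.67×10⁻⁸ × (5520)⁴ = 3.08×10²⁶ W.
S = L/(4πd²) = 77.8 W m⁻².
Energy balance: absorbed = emitted ⇒ πR²·S(1−A) = 4πR²·σT_eq⁴, so T_eq⁴ = S(1−A)/(4σ).
T_eq = [77.8 × 0.72 / (4 × 5.67×10⁻⁸)]^(1/4) = (2.47×10⁸)^(1/4) = 125 K.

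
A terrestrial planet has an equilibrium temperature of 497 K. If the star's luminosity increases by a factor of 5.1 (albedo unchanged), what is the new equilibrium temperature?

T_eq ∝ L^(1/4) · d^(−1/2).
T′ = 497 × 5.1^(1/4) = 747 K.

T_eq ≈ 747 K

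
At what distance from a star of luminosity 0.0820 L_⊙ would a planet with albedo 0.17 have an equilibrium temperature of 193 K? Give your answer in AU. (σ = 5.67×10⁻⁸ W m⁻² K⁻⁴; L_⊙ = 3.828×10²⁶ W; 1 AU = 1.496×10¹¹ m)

L = 0.0820 × 3.828×10²⁶ = 3.14×10²⁵ W.
From T_eq⁴ = L(1−A)/(16πσd²): d = √[L(1−A)/(16πσT_eq⁴)].
d = √[3.14×10²⁵ × 0.83 / (16π × 5.67×10⁻⁸ × (193)⁴)] = 8.12×10¹⁰ m = 0.543 AU.

d ≈ 0.543 AU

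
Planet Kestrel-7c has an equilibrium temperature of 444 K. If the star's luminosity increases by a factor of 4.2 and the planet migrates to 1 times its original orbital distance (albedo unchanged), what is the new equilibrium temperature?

T_eq ∝ L^(1/4) · d^(−1/2).
T′ = 444 × 4.2^(1/4) / 1^(1/2) = 636 K.

T_eq ≈ 636 K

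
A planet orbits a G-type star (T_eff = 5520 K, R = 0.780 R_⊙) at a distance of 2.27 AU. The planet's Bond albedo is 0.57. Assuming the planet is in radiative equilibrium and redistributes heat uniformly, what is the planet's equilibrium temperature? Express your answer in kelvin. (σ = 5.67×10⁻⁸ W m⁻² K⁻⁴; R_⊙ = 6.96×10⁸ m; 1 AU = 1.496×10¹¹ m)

R_⋆ = 0.780 × 6.96×10⁸ = 5.43×10⁸ m.
d = 2.27 AU = 3.40×10¹¹ m.
L = 4πR_⋆²σT_⋆⁴ = 4π(5.43×10⁸)² × 5.67×10⁻⁸ × (5520)⁴ = 1.95×10²⁶ W.
S = L/(4πd²) = 135 W m⁻².
Energy balance: absorbed = emitted ⇒ πR²·S(1−A) = 4πR²·σT_eq⁴, so T_eq⁴ = S(1−A)/(4σ).
T_eq = [135 × 0.43 / (4 × 5.67×10⁻⁸)]^(1/4) = (2.55×10⁸)^(1/4) = 126 K.

T_eq ≈ 126 K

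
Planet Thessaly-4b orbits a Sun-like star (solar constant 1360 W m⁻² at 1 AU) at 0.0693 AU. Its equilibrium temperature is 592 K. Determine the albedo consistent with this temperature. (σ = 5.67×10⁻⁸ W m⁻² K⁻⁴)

Flux at 0.0693 AU: S = 1360/0.0693² = 2.83×10⁵ W m⁻².
From T_eq⁴ = S(1−A)/(4σ): 1−A = 4σT_eq⁴/S.
1−A = 4 × 5.67×10⁻⁸ × (592)⁴ / 2.83×10⁵ = 0.098.

A ≈ 0.90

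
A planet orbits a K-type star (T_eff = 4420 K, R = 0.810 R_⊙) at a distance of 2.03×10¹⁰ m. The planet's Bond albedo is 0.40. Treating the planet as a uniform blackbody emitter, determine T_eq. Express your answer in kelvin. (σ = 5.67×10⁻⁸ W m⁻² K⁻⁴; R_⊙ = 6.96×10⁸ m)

T_eq ≈ 458 K

R_⋆ = 0.810 × 6.96×10⁸ = 5.64×10⁸ m.
L = 4πR_⋆²σT_⋆⁴ = 4π(5.64×10⁸)² × 5.67×10⁻⁸ × (4420)⁴ = 8.64×10²⁵ W.
S = L/(4πd²) = 1.67×10⁴ W m⁻².
Energy balance: absorbed = emitted ⇒ πR²·S(1−A) = 4πR²·σT_eq⁴, so T_eq⁴ = S(1−A)/(4σ).
T_eq = [1.67×10⁴ × 0.60 / (4 × 5.67×10⁻⁸)]^(1/4) = (4.42×10¹⁰)^(1/4) = 458 K.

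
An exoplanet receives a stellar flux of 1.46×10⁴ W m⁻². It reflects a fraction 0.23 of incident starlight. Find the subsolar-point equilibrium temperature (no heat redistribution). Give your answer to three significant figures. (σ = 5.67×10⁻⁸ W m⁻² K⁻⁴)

T_ss ≈ 667 K

At the subsolar point the surface absorbs S(1−A) and emits σT⁴ per unit area — no factor of 4, since only the local patch is in balance.
T = [1.46×10⁴ × 0.77 / 5.67×10⁻⁸]^(1/4) = (1.98×10¹¹)^(1/4) = 667 K.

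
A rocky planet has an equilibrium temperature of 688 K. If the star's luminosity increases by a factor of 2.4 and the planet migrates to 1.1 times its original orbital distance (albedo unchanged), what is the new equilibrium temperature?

T_eq ∝ L^(1/4) · d^(−1/2).
T′ = 688 × 2.4^(1/4) / 1.1^(1/2) = 816 K.

T_eq ≈ 816 K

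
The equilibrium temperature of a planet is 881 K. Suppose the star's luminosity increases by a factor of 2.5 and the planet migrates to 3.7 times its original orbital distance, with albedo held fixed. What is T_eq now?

T_eq ≈ 576 K

T_eq ∝ L^(1/4) · d^(−1/2).
T′ = 881 × 2.5^(1/4) / 3.7^(1/2) = 576 K.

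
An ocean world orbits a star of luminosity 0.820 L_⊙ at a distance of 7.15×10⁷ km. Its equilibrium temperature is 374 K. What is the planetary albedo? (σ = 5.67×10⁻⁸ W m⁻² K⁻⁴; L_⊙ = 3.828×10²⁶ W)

A ≈ 0.09

d = 7.15×10⁷ km = 7.15×10¹⁰ m.
L = 0.820 × 3.828×10²⁶ = 3.14×10²⁶ W.
Flux: S = L/(4πd²) = 3.14×10²⁶/(4π×(7.15×10¹⁰)²) = 4890 W m⁻².
From T_eq⁴ = S(1−A)/(4σ): 1−A = 4σT_eq⁴/S.
1−A = 4 × 5.67×10⁻⁸ × (374)⁴ / 4890 = 0.908.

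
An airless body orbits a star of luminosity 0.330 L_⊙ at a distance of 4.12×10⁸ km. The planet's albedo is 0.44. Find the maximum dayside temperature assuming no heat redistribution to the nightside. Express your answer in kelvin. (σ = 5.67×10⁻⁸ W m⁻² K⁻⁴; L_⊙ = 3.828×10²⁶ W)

d = 4.12×10⁸ km = 4.12×10¹¹ m.
L = 0.330 × 3.828×10²⁶ = 1.26×10²⁶ W.
Flux: S = L/(4πd²) = 1.26×10²⁶/(4π×(4.12×10¹¹)²) = 59.2 W m⁻².
With no redistribution each surface element balances locally: S(1−A) = σT⁴.
T = [59.2 × 0.56 / 5.67×10⁻⁸]^(1/4) = (5.85×10⁸)^(1/4) = 156 K.

T_ss ≈ 156 K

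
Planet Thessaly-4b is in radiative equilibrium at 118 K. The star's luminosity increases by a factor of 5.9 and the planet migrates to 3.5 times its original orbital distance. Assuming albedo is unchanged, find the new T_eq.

T_eq ∝ L^(1/4) · d^(−1/2).
T′ = 118 × 5.9^(1/4) / 3.5^(1/2) = 98.3 K.

T_eq ≈ 98.3 K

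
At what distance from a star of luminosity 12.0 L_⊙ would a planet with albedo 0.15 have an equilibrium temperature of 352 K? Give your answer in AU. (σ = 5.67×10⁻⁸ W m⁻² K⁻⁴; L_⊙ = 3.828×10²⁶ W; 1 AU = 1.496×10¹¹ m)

L = 12.0 × 3.828×10²⁶ = 4.59×10²⁷ W.
From T_eq⁴ = L(1−A)/(16πσd²): d = √[L(1−A)/(16πσT_eq⁴)].
d = √[4.59×10²⁷ × 0.85 / (16π × 5.67×10⁻⁸ × (352)⁴)] = 2.99×10¹¹ m = 2.00 AU.

d ≈ 2.00 AU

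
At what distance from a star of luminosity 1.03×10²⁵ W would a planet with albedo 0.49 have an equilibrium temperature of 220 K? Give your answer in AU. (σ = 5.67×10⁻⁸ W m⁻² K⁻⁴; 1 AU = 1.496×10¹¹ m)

d ≈ 0.187 AU

From T_eq⁴ = L(1−A)/(16πσd²): d = √[L(1−A)/(16πσT_eq⁴)].
d = √[1.03×10²⁵ × 0.51 / (16π × 5.67×10⁻⁸ × (220)⁴)] = 2.80×10¹⁰ m = 0.187 AU.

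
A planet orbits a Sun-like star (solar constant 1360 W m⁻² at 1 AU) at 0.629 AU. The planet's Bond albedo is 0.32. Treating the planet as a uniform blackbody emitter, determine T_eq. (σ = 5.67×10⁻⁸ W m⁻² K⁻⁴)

Flux at 0.629 AU: S = 1360/0.629² = 3440 W m⁻².
Energy balance: absorbed = emitted ⇒ πR²·S(1−A) = 4πR²·σT_eq⁴, so T_eq⁴ = S(1−A)/(4σ).
T_eq = [3440 × 0.68 / (4 × 5.67×10⁻⁸)]^(1/4) = (1.03×10¹⁰)^(1/4) = 319 K.

T_eq ≈ 319 K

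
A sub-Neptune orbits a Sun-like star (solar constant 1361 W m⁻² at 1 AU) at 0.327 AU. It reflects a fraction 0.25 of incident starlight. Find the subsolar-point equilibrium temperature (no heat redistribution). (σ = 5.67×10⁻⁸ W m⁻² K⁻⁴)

T_ss ≈ 641 K

Flux at 0.327 AU: S = 1361/0.327² = 1.27×10⁴ W m⁻².
At the subsolar point the surface absorbs S(1−A) and emits σT⁴ per unit area — no factor of 4, since only the local patch is in balance.
T = [1.27×10⁴ × 0.75 / 5.67×10⁻⁸]^(1/4) = (1.68×10¹¹)^(1/4) = 641 K.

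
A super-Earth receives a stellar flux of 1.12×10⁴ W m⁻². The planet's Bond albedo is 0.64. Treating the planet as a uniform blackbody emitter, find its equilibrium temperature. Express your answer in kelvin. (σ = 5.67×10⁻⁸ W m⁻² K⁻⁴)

Energy balance: absorbed = emitted ⇒ πR²·S(1−A) = 4πR²·σT_eq⁴, so T_eq⁴ = S(1−A)/(4σ).
T_eq = [1.12×10⁴ × 0.36 / (4 × 5.67×10⁻⁸)]^(1/4) = (1.78×10¹⁰)^(1/4) = 365 K.

T_eq ≈ 365 K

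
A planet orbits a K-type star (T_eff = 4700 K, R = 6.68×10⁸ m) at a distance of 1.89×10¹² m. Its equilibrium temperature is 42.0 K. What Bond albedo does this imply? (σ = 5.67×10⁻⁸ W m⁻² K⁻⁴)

L = 4πR_⋆²σT_⋆⁴ = 4π(6.68×10⁸)² × 5.67×10⁻⁸ × (4700)⁴ = 1.55×10²⁶ W.
S = L/(4πd²) = 3.46 W m⁻².
From T_eq⁴ = S(1−A)/(4σ): 1−A = 4σT_eq⁴/S.
1−A = 4 × 5.67×10⁻⁸ × (42.0)⁴ / 3.46 = 0.204.

A ≈ 0.80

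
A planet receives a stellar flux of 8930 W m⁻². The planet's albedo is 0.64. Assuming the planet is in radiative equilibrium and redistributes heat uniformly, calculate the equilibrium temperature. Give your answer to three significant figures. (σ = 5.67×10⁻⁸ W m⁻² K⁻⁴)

T_eq ≈ 345 K

Energy balance: absorbed = emitted ⇒ πR²·S(1−A) = 4πR²·σT_eq⁴, so T_eq⁴ = S(1−A)/(4σ).
T_eq = [8930 × 0.36 / (4 × 5.67×10⁻⁸)]^(1/4) = (1.42×10¹⁰)^(1/4) = 345 K.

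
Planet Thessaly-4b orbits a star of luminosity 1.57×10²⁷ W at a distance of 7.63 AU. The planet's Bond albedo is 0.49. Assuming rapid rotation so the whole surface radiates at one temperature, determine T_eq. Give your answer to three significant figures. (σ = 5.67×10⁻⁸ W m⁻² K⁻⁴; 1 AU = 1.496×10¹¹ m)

T_eq ≈ 121 K

d = 7.63 AU = 1.14×10¹² m.
Flux: S = L/(4πd²) = 1.57×10²⁷/(4π×(1.14×10¹²)²) = 95.9 W m⁻².
Energy balance: absorbed = emitted ⇒ πR²·S(1−A) = 4πR²·σT_eq⁴, so T_eq⁴ = S(1−A)/(4σ).
T_eq = [95.9 × 0.51 / (4 × 5.67×10⁻⁸)]^(1/4) = (2.16×10⁸)^(1/4) = 121 K.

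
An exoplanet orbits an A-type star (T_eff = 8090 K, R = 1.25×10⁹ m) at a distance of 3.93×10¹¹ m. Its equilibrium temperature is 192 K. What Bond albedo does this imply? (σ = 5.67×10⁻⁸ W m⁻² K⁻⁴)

A ≈ 0.87

L = 4πR_⋆²σT_⋆⁴ = 4π(1.25×10⁹)² × 5.67×10⁻⁸ × (8090)⁴ = 4.77×10²⁷ W.
S = L/(4πd²) = 2460 W m⁻².
From T_eq⁴ = S(1−A)/(4σ): 1−A = 4σT_eq⁴/S.
1−A = 4 × 5.67×10⁻⁸ × (192)⁴ / 2460 = 0.125.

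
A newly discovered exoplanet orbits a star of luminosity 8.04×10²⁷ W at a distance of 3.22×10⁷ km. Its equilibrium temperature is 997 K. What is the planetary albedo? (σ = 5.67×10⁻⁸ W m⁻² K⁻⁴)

A ≈ 0.64

d = 3.22×10⁷ km = 3.22×10¹⁰ m.
Flux: S = L/(4πd²) = 8.04×10²⁷/(4π×(3.22×10¹⁰)²) = 6.17×10⁵ W m⁻².
From T_eq⁴ = S(1−A)/(4σ): 1−A = 4σT_eq⁴/S.
1−A = 4 × 5.67×10⁻⁸ × (997)⁴ / 6.17×10⁵ = 0.363.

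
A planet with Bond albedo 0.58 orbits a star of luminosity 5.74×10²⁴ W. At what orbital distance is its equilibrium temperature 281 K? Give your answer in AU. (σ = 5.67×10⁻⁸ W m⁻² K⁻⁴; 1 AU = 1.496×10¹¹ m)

From T_eq⁴ = L(1−A)/(16πσd²): d = √[L(1−A)/(16πσT_eq⁴)].
d = √[5.74×10²⁴ × 0.42 / (16π × 5.67×10⁻⁸ × (281)⁴)] = 1.16×10¹⁰ m = 0.0779 AU.

d ≈ 0.0779 AU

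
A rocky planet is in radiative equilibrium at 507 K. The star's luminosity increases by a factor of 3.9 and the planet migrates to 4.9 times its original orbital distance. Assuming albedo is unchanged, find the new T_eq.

T_eq ∝ L^(1/4) · d^(−1/2).
T′ = 507 × 3.9^(1/4) / 4.9^(1/2) = 322 K.

T_eq ≈ 322 K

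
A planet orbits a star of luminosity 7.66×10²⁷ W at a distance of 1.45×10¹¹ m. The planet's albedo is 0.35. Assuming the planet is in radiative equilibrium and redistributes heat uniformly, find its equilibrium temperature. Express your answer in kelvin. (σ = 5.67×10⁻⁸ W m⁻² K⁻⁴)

Flux: S = L/(4πd²) = 7.66×10²⁷/(4π×(1.45×10¹¹)²) = 2.90×10⁴ W m⁻².
Energy balance: absorbed = emitted ⇒ πR²·S(1−A) = 4πR²·σT_eq⁴, so T_eq⁴ = S(1−A)/(4σ).
T_eq = [2.90×10⁴ × 0.65 / (4 × 5.67×10⁻⁸)]^(1/4) = (8.31×10¹⁰)^(1/4) = 537 K.

T_eq ≈ 537 K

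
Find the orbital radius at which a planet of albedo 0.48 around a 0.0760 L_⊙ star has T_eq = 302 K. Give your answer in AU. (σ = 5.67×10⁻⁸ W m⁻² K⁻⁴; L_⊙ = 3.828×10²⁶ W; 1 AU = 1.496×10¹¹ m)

d ≈ 0.169 AU

L = 0.0760 × 3.828×10²⁶ = 2.91×10²⁵ W.
From T_eq⁴ = L(1−A)/(16πσd²): d = √[L(1−A)/(16πσT_eq⁴)].
d = √[2.91×10²⁵ × 0.52 / (16π × 5.67×10⁻⁸ × (302)⁴)] = 2.53×10¹⁰ m = 0.169 AU.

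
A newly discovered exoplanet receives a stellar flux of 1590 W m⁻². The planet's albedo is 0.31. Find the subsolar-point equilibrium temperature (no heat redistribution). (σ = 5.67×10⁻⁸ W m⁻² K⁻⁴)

At the subsolar point the surface absorbs S(1−A) and emits σT⁴ per unit area — no factor of 4, since only the local patch is in balance.
T = [1590 × 0.69 / 5.67×10⁻⁸]^(1/4) = (1.93×10¹⁰)^(1/4) = 373 K.

T_ss ≈ 373 K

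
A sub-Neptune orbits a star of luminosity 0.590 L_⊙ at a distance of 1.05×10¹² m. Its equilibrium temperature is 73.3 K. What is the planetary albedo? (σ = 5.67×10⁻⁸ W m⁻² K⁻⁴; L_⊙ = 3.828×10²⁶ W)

A ≈ 0.60

L = 0.590 × 3.828×10²⁶ = 2.26×10²⁶ W.
Flux: S = L/(4πd²) = 2.26×10²⁶/(4π×(1.05×10¹²)²) = 16.3 W m⁻².
From T_eq⁴ = S(1−A)/(4σ): 1−A = 4σT_eq⁴/S.
1−A = 4 × 5.67×10⁻⁸ × (73.3)⁴ / 16.3 = 0.402.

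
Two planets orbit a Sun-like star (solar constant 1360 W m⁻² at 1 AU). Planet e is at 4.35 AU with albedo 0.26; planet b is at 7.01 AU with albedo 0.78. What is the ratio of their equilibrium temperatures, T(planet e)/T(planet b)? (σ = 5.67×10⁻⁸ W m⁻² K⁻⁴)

T₁/T₂ ≈ 1.719

T_eq = [S₀(1−A)/(4σd²)]^(1/4), so T ∝ (1−A)^(1/4) / √d.
T₁ = [1360×0.74/(4×5.67×10⁻⁸×4.35²)]^(1/4) = 123.75 K.
T₂ = [1360×0.22/(4×5.67×10⁻⁸×7.01²)]^(1/4) = 71.98 K.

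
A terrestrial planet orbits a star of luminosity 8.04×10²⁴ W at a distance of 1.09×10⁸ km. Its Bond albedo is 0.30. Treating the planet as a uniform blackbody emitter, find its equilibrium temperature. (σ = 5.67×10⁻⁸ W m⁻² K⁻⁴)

T_eq ≈ 114 K

d = 1.09×10⁸ km = 1.09×10¹¹ m.
Flux: S = L/(4πd²) = 8.04×10²⁴/(4π×(1.09×10¹¹)²) = 53.9 W m⁻².
Energy balance: absorbed = emitted ⇒ πR²·S(1−A) = 4πR²·σT_eq⁴, so T_eq⁴ = S(1−A)/(4σ).
T_eq = [53.9 × 0.70 / (4 × 5.67×10⁻⁸)]^(1/4) = (1.66×10⁸)^(1/4) = 114 K.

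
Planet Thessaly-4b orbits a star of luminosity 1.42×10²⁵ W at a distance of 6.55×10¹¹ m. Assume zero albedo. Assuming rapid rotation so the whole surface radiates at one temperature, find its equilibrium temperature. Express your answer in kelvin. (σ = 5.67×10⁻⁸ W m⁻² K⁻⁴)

Flux: S = L/(4πd²) = 1.42×10²⁵/(4π×(6.55×10¹¹)²) = 2.63 W m⁻².
Energy balance: absorbed = emitted ⇒ πR²·S(1−A) = 4πR²·σT_eq⁴, so T_eq⁴ = S(1−A)/(4σ).
T_eq = [2.63 × 1.00 / (4 × 5.67×10⁻⁸)]^(1/4) = (1.16×10⁷)^(1/4) = 58.4 K.

T_eq ≈ 58.4 K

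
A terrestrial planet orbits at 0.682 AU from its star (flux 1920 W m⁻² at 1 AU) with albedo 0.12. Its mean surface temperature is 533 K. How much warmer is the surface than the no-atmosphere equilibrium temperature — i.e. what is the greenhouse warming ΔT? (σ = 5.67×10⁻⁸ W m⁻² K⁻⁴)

S = 1920/0.682² = 4128 W m⁻².
T_eq = [S(1−A)/(4σ)]^(1/4) = [4128×0.88/(4×5.67×10⁻⁸)]^(1/4) = 355.7 K.
ΔT = T_surf − T_eq = 533 − 355.7.

ΔT ≈ 177.3 K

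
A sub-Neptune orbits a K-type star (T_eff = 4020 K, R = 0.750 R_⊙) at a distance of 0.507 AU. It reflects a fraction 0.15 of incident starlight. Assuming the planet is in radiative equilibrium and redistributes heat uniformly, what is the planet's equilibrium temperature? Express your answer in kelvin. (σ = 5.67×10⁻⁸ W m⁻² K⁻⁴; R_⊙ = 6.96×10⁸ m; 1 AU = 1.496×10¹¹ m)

R_⋆ = 0.750 × 6.96×10⁸ = 5.22×10⁸ m.
d = 0.507 AU = 7.58×10¹⁰ m.
L = 4πR_⋆²σT_⋆⁴ = 4π(5.22×10⁸)² × 5.67×10⁻⁸ × (4020)⁴ = 5.07×10²⁵ W.
S = L/(4πd²) = 701 W m⁻².
Energy balance: absorbed = emitted ⇒ πR²·S(1−A) = 4πR²·σT_eq⁴, so T_eq⁴ = S(1−A)/(4σ).
T_eq = [701 × 0.85 / (4 × 5.67×10⁻⁸)]^(1/4) = (2.63×10⁹)^(1/4) = 226 K.

T_eq ≈ 226 K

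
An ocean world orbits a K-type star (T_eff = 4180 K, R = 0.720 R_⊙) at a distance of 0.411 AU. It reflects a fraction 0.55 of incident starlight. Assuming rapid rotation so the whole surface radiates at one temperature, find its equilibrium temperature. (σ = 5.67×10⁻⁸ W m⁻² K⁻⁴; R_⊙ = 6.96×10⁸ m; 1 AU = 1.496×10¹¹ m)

T_eq ≈ 219 K

R_⋆ = 0.720 × 6.96×10⁸ = 5.01×10⁸ m.
d = 0.411 AU = 6.15×10¹⁰ m.
L = 4πR_⋆²σT_⋆⁴ = 4π(5.01×10⁸)² × 5.67×10⁻⁸ × (4180)⁴ = 5.46×10²⁵ W.
S = L/(4πd²) = 1150 W m⁻².
Energy balance: absorbed = emitted ⇒ πR²·S(1−A) = 4πR²·σT_eq⁴, so T_eq⁴ = S(1−A)/(4σ).
T_eq = [1150 × 0.45 / (4 × 5.67×10⁻⁸)]^(1/4) = (2.28×10⁹)^(1/4) = 219 K.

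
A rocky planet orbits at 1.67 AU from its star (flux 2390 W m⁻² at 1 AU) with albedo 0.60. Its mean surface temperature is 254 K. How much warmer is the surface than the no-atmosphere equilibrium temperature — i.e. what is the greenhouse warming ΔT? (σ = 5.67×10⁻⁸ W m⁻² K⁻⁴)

S = 2390/1.67² = 857.0 W m⁻².
T_eq = [S(1−A)/(4σ)]^(1/4) = [857.0×0.40/(4×5.67×10⁻⁸)]^(1/4) = 197.2 K.
ΔT = T_surf − T_eq = 254 − 197.2.

ΔT ≈ 56.8 K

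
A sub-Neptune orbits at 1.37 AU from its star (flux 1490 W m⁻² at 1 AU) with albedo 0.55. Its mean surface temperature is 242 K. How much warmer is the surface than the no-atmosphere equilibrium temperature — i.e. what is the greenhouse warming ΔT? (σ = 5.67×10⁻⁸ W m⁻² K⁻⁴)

ΔT ≈ 42.8 K

S = 1490/1.37² = 793.9 W m⁻².
T_eq = [S(1−A)/(4σ)]^(1/4) = [793.9×0.45/(4×5.67×10⁻⁸)]^(1/4) = 199.2 K.
ΔT = T_surf − T_eq = 242 − 199.2.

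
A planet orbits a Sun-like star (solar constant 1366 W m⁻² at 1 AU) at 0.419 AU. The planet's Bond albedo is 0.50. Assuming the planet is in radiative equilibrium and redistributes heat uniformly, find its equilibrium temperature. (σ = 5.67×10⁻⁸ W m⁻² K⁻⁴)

T_eq ≈ 362 K

Flux at 0.419 AU: S = 1366/0.419² = 7780 W m⁻².
Energy balance: absorbed = emitted ⇒ πR²·S(1−A) = 4πR²·σT_eq⁴, so T_eq⁴ = S(1−A)/(4σ).
T_eq = [7780 × 0.50 / (4 × 5.67×10⁻⁸)]^(1/4) = (1.72×10¹⁰)^(1/4) = 362 K.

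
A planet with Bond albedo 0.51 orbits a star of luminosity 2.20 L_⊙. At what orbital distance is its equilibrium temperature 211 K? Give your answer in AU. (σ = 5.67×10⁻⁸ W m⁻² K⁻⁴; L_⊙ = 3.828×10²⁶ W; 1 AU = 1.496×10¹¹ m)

d ≈ 1.81 AU

L = 2.20 × 3.828×10²⁶ = 8.42×10²⁶ W.
From T_eq⁴ = L(1−A)/(16πσd²): d = √[L(1−A)/(16πσT_eq⁴)].
d = √[8.42×10²⁶ × 0.49 / (16π × 5.67×10⁻⁸ × (211)⁴)] = 2.70×10¹¹ m = 1.81 AU.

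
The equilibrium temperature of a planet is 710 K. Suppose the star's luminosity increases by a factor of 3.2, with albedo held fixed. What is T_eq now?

T_eq ∝ L^(1/4) · d^(−1/2).
T′ = 710 × 3.2^(1/4) = 950 K.

T_eq ≈ 950 K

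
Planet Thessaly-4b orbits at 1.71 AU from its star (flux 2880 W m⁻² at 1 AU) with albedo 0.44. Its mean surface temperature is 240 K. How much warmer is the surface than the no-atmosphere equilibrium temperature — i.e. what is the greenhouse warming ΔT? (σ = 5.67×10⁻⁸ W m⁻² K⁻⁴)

ΔT ≈ 17.9 K

S = 2880/1.71² = 984.9 W m⁻².
T_eq = [S(1−A)/(4σ)]^(1/4) = [984.9×0.56/(4×5.67×10⁻⁸)]^(1/4) = 222.1 K.
ΔT = T_surf − T_eq = 240 − 222.1.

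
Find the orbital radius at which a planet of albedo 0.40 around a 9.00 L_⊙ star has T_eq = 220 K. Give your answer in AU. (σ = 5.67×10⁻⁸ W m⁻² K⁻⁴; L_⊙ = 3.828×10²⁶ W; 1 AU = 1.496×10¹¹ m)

L = 9.00 × 3.828×10²⁶ = 3.45×10²⁷ W.
From T_eq⁴ = L(1−A)/(16πσd²): d = √[L(1−A)/(16πσT_eq⁴)].
d = √[3.45×10²⁷ × 0.60 / (16π × 5.67×10⁻⁸ × (220)⁴)] = 5.56×10¹¹ m = 3.72 AU.

d ≈ 3.72 AU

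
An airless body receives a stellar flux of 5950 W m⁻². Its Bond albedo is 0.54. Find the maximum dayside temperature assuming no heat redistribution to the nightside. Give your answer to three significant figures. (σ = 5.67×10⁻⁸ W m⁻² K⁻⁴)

With no redistribution each surface element balances locally: S(1−A) = σT⁴.
T = [5950 × 0.46 / 5.67×10⁻⁸]^(1/4) = (4.83×10¹⁰)^(1/4) = 469 K.

T_ss ≈ 469 K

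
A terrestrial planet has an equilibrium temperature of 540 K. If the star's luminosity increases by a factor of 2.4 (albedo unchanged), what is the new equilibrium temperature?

T_eq ∝ L^(1/4) · d^(−1/2).
T′ = 540 × 2.4^(1/4) = 672 K.

T_eq ≈ 672 K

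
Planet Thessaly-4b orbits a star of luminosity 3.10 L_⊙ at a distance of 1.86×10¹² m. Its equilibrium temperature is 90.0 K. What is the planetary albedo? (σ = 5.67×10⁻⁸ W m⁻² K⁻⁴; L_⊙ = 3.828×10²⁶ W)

A ≈ 0.45

L = 3.10 × 3.828×10²⁶ = 1.19×10²⁷ W.
Flux: S = L/(4πd²) = 1.19×10²⁷/(4π×(1.86×10¹²)²) = 27.3 W m⁻².
From T_eq⁴ = S(1−A)/(4σ): 1−A = 4σT_eq⁴/S.
1−A = 4 × 5.67×10⁻⁸ × (90.0)⁴ / 27.3 = 0.545.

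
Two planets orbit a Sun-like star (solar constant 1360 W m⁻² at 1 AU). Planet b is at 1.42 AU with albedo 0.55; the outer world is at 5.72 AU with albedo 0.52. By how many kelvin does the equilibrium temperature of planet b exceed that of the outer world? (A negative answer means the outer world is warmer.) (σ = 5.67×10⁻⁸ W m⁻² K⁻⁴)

T_eq = [S₀(1−A)/(4σd²)]^(1/4), so T ∝ (1−A)^(1/4) / √d.
T₁ = [1360×0.45/(4×5.67×10⁻⁸×1.42²)]^(1/4) = 191.26 K.
T₂ = [1360×0.48/(4×5.67×10⁻⁸×5.72²)]^(1/4) = 96.85 K.

ΔT ≈ 94.4 K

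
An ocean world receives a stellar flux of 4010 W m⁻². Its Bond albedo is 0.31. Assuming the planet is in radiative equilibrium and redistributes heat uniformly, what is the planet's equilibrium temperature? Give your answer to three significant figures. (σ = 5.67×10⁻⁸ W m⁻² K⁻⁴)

Energy balance: absorbed = emitted ⇒ πR²·S(1−A) = 4πR²·σT_eq⁴, so T_eq⁴ = S(1−A)/(4σ).
T_eq = [4010 × 0.69 / (4 × 5.67×10⁻⁸)]^(1/4) = (1.22×10¹⁰)^(1/4) = 332 K.

T_eq ≈ 332 K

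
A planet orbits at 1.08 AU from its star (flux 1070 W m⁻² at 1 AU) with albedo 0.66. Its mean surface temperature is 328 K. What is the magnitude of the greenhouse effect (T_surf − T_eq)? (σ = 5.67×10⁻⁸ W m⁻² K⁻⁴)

S = 1070/1.08² = 917.4 W m⁻².
T_eq = [S(1−A)/(4σ)]^(1/4) = [917.4×0.34/(4×5.67×10⁻⁸)]^(1/4) = 192.6 K.
ΔT = T_surf − T_eq = 328 − 192.6.

ΔT ≈ 135.4 K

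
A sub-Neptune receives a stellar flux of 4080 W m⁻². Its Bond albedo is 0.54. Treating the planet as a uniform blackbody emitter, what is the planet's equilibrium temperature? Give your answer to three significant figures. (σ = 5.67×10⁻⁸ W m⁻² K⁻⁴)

Energy balance: absorbed = emitted ⇒ πR²·S(1−A) = 4πR²·σT_eq⁴, so T_eq⁴ = S(1−A)/(4σ).
T_eq = [4080 × 0.46 / (4 × 5.67×10⁻⁸)]^(1/4) = (8.28×10⁹)^(1/4) = 302 K.

T_eq ≈ 302 K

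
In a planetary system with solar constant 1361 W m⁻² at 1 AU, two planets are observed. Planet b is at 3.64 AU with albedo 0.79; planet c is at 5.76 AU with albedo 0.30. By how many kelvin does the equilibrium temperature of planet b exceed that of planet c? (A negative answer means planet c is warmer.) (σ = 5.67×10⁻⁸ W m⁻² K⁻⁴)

T_eq = [S₀(1−A)/(4σd²)]^(1/4), so T ∝ (1−A)^(1/4) / √d.
T₁ = [1361×0.21/(4×5.67×10⁻⁸×3.64²)]^(1/4) = 98.75 K.
T₂ = [1361×0.70/(4×5.67×10⁻⁸×5.76²)]^(1/4) = 106.08 K.

ΔT ≈ -7.3 K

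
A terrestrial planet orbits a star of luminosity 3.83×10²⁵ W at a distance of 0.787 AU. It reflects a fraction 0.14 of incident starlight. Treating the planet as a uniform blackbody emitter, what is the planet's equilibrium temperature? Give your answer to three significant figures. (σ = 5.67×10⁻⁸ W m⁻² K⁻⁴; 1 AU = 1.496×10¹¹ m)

d = 0.787 AU = 1.18×10¹¹ m.
Flux: S = L/(4πd²) = 3.83×10²⁵/(4π×(1.18×10¹¹)²) = 220 W m⁻².
Energy balance: absorbed = emitted ⇒ πR²·S(1−A) = 4πR²·σT_eq⁴, so T_eq⁴ = S(1−A)/(4σ).
T_eq = [220 × 0.86 / (4 × 5.67×10⁻⁸)]^(1/4) = (8.34×10⁸)^(1/4) = 170 K.

T_eq ≈ 170 K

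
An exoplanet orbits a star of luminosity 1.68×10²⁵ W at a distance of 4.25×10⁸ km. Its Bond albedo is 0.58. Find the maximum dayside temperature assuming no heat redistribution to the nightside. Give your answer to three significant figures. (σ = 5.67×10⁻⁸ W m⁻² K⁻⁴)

d = 4.25×10⁸ km = 4.25×10¹¹ m.
Flux: S = L/(4πd²) = 1.68×10²⁵/(4π×(4.25×10¹¹)²) = 7.40 W m⁻².
With no redistribution each surface element balances locally: S(1−A) = σT⁴.
T = [7.40 × 0.42 / 5.67×10⁻⁸]^(1/4) = (5.48×10⁷)^(1/4) = 86.0 K.

T_ss ≈ 86.0 K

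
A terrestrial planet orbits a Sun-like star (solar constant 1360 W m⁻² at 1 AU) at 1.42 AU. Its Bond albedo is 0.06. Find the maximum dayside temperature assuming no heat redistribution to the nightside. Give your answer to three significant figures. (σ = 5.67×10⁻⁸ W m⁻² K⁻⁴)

Flux at 1.42 AU: S = 1360/1.42² = 674 W m⁻².
With no redistribution each surface element balances locally: S(1−A) = σT⁴.
T = [674 × 0.94 / 5.67×10⁻⁸]^(1/4) = (1.12×10¹⁰)^(1/4) = 325 K.

T_ss ≈ 325 K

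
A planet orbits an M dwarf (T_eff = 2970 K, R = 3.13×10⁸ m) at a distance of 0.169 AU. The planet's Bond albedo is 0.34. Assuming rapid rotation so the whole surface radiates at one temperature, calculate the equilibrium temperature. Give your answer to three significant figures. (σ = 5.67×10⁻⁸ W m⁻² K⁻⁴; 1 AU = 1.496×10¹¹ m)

T_eq ≈ 211 K

d = 0.169 AU = 2.53×10¹⁰ m.
L = 4πR_⋆²σT_⋆⁴ = 4π(3.13×10⁸)² × 5.67×10⁻⁸ × (2970)⁴ = 5.43×10²⁴ W.
S = L/(4πd²) = 676 W m⁻².
Energy balance: absorbed = emitted ⇒ πR²·S(1−A) = 4πR²·σT_eq⁴, so T_eq⁴ = S(1−A)/(4σ).
T_eq = [676 × 0.66 / (4 × 5.67×10⁻⁸)]^(1/4) = (1.97×10⁹)^(1/4) = 211 K.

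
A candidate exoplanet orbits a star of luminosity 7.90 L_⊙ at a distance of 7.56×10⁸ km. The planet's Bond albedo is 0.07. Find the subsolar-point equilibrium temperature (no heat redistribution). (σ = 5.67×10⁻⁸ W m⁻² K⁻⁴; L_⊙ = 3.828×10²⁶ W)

d = 7.56×10⁸ km = 7.56×10¹¹ m.
L = 7.90 × 3.828×10²⁶ = 3.02×10²⁷ W.
Flux: S = L/(4πd²) = 3.02×10²⁷/(4π×(7.56×10¹¹)²) = 421 W m⁻².
At the subsolar point the surface absorbs S(1−A) and emits σT⁴ per unit area — no factor of 4, since only the local patch is in balance.
T = [421 × 0.93 / 5.67×10⁻⁸]^(1/4) = (6.91×10⁹)^(1/4) = 288 K.

T_ss ≈ 288 K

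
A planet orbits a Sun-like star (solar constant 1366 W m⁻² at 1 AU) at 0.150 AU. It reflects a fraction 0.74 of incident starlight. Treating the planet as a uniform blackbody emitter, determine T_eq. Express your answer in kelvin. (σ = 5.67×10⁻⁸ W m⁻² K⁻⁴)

T_eq ≈ 514 K

Flux at 0.150 AU: S = 1366/0.150² = 6.07×10⁴ W m⁻².
Energy balance: absorbed = emitted ⇒ πR²·S(1−A) = 4πR²·σT_eq⁴, so T_eq⁴ = S(1−A)/(4σ).
T_eq = [6.07×10⁴ × 0.26 / (4 × 5.67×10⁻⁸)]^(1/4) = (6.96×10¹⁰)^(1/4) = 514 K.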